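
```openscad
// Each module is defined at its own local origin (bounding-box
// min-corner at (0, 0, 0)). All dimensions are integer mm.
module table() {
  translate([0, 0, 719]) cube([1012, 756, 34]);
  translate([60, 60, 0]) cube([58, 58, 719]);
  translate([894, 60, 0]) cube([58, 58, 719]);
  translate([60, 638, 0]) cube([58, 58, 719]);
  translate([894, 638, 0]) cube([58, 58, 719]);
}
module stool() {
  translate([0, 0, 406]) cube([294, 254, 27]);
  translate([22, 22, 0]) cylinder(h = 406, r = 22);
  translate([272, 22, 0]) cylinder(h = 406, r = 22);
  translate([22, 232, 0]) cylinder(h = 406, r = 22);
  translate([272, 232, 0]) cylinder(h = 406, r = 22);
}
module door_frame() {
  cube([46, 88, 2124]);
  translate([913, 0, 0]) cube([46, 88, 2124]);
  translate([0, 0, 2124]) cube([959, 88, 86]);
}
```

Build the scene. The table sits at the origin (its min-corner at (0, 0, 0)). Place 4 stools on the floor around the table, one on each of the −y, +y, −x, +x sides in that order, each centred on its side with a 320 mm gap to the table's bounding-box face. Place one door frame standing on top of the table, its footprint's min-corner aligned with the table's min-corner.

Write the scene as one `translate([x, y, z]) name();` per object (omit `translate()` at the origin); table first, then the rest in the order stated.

table();
translate([359, -574, 0]) stool();
translate([359, 1076, 0]) stool();
translate([-614, 251, 0]) stool();
translate([1332, 251, 0]) stool();
translate([0, 0, 753]) door_frame();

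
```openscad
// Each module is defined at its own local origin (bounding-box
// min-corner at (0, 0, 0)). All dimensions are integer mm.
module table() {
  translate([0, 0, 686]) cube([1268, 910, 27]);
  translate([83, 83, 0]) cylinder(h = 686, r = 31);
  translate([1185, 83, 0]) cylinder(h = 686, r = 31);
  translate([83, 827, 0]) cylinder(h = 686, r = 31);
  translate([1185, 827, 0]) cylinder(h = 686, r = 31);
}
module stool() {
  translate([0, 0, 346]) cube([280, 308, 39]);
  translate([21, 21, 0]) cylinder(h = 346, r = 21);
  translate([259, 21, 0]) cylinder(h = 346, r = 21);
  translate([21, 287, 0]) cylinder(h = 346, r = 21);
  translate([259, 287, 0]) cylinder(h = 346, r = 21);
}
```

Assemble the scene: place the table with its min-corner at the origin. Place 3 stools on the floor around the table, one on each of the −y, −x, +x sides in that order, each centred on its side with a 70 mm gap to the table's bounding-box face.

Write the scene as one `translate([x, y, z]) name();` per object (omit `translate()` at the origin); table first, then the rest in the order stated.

table();
translate([494, -378, 0]) stool();
translate([-350, 301, 0]) stool();
translate([1338, 301, 0]) stool();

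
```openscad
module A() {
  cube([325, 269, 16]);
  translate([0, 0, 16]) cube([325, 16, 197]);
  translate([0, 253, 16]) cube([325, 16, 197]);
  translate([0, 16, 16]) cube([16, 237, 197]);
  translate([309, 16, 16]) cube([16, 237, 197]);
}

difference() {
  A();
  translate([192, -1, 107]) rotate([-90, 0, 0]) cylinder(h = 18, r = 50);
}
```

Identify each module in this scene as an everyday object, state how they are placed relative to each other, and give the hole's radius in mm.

A is an open box. The open box has a circular hole through its front wall. The hole's radius is 50 mm.

The subtracted cylinder has r = 50 mm.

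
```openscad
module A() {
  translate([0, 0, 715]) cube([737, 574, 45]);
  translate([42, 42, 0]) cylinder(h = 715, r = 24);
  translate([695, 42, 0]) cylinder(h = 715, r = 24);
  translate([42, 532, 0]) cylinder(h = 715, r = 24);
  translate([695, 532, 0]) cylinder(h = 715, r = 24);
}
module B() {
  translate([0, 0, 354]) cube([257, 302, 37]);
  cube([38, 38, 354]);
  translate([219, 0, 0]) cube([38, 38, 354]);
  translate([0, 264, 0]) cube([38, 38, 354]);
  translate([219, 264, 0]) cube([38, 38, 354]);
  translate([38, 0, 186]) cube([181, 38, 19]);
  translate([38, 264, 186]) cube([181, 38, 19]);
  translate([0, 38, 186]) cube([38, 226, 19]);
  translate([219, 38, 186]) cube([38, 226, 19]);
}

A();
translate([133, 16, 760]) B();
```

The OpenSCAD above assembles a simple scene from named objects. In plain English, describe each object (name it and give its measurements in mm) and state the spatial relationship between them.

A is a rectangular dining table. The top is 737×574×45 mm with its upper surface at z = 760 mm. It stands on four round legs of 48 mm diameter, each leg's bounding box inset 18 mm from the nearest pair of top edges, running from the floor to the underside of the top.

B is a four-legged stool. The seat is 257×302 mm, 37 mm thick, top at z = 391 mm. It stands on four square legs, each 38×38 mm in cross-section, from z = 0 to the seat underside, each flush with a corner of the seat. Four stretchers, 38 mm wide and 19 mm tall, connect adjacent legs with their undersides at z = 186 mm, each running between the inner faces of the legs it joins and aligned with the legs' outer faces on the other axis.

The stool is on top of the table.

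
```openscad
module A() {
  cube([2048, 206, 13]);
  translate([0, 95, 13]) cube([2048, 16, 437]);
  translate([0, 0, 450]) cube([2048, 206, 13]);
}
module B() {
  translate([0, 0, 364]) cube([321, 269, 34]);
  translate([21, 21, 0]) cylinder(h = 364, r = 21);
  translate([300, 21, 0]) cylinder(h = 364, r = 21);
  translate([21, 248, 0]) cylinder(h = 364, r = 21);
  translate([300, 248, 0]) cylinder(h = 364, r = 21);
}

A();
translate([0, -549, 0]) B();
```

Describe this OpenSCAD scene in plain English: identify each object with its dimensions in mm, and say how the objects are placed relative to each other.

A is an I-beam lying along x, 2048 mm long. Overall section height 463 mm. Two flanges 206 mm wide (y) and 13 mm thick, one on the floor and one at the top; a web 16 mm thick runs between them, centred on the flange width.

B is a simple wooden stool: a rectangular seat 321 mm (x) by 269 mm (y), 34 mm thick, top face at z = 398 mm, on four round legs, each 42 mm in diameter. The legs rest on z = 0, each leg's axis is inset half a diameter from the nearest pair of seat edges (so the leg's bounding box is flush with the corner).

The stool is on the floor beside the I-beam on its −y side.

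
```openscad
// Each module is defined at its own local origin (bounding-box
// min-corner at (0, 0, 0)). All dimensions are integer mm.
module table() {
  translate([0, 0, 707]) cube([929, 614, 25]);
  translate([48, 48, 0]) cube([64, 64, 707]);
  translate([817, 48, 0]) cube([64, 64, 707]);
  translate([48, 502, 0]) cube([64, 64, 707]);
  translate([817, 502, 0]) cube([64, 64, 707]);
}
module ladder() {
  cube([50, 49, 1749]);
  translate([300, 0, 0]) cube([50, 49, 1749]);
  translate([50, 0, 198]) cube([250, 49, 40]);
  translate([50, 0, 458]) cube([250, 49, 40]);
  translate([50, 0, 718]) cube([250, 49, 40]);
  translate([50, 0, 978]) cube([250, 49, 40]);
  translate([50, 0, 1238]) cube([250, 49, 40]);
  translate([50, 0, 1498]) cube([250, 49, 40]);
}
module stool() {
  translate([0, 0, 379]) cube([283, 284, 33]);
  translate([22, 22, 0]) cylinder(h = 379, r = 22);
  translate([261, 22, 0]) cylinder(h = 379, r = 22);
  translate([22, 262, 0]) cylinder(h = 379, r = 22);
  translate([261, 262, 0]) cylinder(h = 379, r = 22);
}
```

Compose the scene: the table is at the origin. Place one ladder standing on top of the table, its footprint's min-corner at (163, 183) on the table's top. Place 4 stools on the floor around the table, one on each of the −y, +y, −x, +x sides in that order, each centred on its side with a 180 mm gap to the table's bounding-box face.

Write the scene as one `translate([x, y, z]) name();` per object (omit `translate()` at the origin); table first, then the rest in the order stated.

table();
translate([163, 183, 732]) ladder();
translate([323, -464, 0]) stool();
translate([323, 794, 0]) stool();
translate([-463, 165, 0]) stool();
translate([1109, 165, 0]) stool();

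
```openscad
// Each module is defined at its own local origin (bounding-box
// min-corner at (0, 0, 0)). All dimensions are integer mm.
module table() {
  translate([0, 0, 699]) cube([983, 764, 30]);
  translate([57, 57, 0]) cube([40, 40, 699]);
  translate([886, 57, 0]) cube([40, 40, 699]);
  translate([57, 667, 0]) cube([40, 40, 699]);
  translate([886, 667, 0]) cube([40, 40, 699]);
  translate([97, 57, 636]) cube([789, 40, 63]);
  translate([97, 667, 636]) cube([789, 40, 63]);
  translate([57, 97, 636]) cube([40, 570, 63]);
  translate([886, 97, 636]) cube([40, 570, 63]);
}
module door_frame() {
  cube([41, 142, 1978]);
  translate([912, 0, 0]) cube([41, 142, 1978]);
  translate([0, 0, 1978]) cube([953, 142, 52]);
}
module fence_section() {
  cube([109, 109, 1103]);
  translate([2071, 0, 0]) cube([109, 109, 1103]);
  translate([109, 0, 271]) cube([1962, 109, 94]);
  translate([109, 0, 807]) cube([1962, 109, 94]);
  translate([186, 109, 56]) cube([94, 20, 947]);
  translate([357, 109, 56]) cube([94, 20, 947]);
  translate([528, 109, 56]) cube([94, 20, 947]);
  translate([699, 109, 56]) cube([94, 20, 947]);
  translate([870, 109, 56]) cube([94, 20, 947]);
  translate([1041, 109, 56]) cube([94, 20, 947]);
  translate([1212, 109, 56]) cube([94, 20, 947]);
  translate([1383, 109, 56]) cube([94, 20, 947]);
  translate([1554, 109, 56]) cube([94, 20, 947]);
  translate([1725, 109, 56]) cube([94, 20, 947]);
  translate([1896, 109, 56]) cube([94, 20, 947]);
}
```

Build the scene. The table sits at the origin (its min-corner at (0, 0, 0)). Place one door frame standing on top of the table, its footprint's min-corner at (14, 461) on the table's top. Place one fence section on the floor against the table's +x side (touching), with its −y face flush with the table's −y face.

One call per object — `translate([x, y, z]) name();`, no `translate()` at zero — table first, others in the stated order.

table();
translate([14, 461, 729]) door_frame();
translate([983, 0, 0]) fence_section();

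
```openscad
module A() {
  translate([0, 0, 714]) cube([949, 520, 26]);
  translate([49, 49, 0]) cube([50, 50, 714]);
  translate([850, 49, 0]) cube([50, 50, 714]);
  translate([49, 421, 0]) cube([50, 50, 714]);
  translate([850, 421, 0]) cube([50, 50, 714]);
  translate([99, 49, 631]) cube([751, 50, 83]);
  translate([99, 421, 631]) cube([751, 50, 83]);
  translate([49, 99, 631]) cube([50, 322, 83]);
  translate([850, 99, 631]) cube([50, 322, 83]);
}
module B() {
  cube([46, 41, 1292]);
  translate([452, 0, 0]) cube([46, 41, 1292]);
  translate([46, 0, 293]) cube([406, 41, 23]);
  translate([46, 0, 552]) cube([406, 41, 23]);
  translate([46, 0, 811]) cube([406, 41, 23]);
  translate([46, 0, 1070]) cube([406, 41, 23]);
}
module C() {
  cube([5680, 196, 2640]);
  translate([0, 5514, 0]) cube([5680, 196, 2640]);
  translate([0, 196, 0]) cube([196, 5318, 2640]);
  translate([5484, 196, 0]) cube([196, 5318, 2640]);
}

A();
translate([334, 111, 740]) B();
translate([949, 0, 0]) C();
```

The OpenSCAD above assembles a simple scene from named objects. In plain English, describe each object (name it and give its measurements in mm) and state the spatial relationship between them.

A is a table: top 949 mm (x) × 520 mm (y), 26 mm thick, upper face at z = 740 mm, on four 50×50 mm square legs, each inset 49 mm from the nearest pair of top edges, running from z = 0 to the bottom of the top. Four apron rails, 50 mm thick and 83 mm tall, run between adjacent legs with their top edges flush with the underside of the top and their outer faces flush with the legs' outer faces.

B is a straight ladder. Two 46×41 mm vertical rails, 1292 mm tall, stand 498 mm apart (outside-to-outside) with their front faces coplanar on the −y side. 4 rungs, each 41 mm deep and 23 mm tall, span between the inner faces of the rails, front faces flush with the rails. The lowest rung's underside is at z = 293 mm and rungs are spaced 259 mm apart (underside to underside).

C is the wall frame of a small rectangular building: four walls, each 2640 mm tall and 196 mm thick, enclosing a footprint 5680 mm (x) by 5710 mm (y) outside-to-outside, with no floor or roof. The front and back walls (the −y and +y sides) span the full width; the two side walls fit between them.

The ladder is on top of the table. The house frame is against the table's +x side, with their −y faces flush.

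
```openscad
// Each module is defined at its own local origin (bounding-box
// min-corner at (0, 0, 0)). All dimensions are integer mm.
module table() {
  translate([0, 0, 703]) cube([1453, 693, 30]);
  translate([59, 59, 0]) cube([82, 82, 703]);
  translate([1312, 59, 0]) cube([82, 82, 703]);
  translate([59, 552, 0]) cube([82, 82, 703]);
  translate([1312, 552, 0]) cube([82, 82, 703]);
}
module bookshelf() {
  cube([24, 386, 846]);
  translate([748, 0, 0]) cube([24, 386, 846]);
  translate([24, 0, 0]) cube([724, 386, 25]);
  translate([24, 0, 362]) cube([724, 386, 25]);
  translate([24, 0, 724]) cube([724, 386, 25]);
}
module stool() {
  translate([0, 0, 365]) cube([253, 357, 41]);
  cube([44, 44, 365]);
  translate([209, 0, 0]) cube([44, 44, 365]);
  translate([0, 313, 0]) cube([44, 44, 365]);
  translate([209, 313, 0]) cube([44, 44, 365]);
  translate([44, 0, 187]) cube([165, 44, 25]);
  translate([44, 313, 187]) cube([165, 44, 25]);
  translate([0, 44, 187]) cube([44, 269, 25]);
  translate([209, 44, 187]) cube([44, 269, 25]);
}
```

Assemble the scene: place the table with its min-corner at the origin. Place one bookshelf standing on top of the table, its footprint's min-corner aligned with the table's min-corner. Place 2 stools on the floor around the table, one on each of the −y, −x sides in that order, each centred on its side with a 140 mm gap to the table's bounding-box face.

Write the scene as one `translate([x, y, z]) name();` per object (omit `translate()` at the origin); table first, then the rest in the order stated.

table();
translate([0, 0, 733]) bookshelf();
translate([600, -497, 0]) stool();
translate([-393, 168, 0]) stool();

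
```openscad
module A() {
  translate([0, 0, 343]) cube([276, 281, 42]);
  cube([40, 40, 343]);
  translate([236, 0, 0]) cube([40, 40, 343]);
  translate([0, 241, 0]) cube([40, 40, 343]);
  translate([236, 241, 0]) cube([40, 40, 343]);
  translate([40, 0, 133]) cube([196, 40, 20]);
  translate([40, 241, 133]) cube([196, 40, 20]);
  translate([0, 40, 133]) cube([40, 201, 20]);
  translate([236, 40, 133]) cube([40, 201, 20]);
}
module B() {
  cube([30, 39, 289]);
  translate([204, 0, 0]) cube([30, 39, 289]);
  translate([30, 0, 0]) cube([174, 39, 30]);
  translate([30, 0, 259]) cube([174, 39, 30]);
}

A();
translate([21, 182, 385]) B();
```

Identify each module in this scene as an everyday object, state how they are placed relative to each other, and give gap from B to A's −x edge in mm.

A is a stool. B is a picture frame. The picture frame is on top of the stool. The gap from the picture frame to the stool's −x edge is 21 mm.

The picture frame's min-x is at 21; the stool's min-x is 0; gap = 21 mm.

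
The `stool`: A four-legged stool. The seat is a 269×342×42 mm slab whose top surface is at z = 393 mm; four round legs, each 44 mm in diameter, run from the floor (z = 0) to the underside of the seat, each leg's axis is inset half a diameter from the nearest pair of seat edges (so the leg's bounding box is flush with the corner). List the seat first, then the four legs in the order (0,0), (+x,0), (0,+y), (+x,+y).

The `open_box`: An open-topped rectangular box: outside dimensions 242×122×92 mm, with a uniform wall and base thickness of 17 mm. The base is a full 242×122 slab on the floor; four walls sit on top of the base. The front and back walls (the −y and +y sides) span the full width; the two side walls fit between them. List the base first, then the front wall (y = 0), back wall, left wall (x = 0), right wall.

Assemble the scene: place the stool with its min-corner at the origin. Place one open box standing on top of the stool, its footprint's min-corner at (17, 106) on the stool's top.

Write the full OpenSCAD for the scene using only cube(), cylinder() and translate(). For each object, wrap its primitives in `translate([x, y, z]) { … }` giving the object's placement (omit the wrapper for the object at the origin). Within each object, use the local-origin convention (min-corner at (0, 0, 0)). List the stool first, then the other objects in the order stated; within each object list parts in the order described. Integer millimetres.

translate([0, 0, 351]) cube([269, 342, 42]);
translate([22, 22, 0]) cylinder(h = 351, r = 22);
translate([247, 22, 0]) cylinder(h = 351, r = 22);
translate([22, 320, 0]) cylinder(h = 351, r = 22);
translate([247, 320, 0]) cylinder(h = 351, r = 22);
translate([17, 106, 393]) {
  cube([242, 122, 17]);
  translate([0, 0, 17]) cube([242, 17, 75]);
  translate([0, 105, 17]) cube([242, 17, 75]);
  translate([0, 17, 17]) cube([17, 88, 75]);
  translate([225, 17, 17]) cube([17, 88, 75]);
}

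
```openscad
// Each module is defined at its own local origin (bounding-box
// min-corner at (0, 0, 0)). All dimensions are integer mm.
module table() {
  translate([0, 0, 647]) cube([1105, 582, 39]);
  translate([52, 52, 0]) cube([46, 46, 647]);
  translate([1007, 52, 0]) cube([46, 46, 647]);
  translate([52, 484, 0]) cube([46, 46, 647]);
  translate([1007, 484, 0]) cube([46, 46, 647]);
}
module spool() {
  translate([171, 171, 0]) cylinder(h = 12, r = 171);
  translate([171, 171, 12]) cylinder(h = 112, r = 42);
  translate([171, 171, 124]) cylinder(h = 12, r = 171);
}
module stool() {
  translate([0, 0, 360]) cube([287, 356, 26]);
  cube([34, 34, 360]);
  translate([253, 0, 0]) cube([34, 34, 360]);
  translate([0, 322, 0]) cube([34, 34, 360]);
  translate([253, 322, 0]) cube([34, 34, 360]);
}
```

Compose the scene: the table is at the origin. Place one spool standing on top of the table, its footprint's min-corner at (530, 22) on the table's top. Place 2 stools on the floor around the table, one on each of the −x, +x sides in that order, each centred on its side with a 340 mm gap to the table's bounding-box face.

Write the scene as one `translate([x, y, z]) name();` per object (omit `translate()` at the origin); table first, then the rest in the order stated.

table();
translate([530, 22, 686]) spool();
translate([-627, 113, 0]) stool();
translate([1445, 113, 0]) stool();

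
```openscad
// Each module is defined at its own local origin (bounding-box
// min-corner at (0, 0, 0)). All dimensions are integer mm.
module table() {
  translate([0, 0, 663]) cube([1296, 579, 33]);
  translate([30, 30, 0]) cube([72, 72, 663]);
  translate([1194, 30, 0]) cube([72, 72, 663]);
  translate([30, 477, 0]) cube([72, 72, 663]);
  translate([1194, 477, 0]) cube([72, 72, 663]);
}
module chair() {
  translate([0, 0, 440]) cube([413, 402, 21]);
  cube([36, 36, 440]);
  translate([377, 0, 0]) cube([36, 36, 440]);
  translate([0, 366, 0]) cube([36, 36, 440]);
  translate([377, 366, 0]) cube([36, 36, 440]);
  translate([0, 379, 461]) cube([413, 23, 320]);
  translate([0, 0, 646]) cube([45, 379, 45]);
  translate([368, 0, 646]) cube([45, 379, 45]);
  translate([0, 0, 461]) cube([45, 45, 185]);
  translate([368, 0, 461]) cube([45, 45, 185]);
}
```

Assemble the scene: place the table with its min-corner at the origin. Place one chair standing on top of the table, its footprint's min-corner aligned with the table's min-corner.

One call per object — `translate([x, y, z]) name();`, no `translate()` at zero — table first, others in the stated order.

table();
translate([0, 0, 696]) chair();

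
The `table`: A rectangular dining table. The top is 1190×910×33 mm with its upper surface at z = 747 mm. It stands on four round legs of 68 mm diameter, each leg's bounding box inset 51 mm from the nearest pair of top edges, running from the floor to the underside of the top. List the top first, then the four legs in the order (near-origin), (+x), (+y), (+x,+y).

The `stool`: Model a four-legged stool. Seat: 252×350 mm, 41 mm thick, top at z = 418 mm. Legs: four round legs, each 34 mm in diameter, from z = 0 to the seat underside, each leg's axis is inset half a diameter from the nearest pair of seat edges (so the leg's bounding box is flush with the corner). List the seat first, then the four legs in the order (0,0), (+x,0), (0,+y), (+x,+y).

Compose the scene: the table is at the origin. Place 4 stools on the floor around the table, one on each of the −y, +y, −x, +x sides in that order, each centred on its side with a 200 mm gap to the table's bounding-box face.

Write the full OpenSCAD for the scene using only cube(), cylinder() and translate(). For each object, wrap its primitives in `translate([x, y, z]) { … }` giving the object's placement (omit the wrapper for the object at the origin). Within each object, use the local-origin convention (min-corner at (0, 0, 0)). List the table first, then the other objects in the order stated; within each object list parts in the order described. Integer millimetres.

translate([0, 0, 714]) cube([1190, 910, 33]);
translate([85, 85, 0]) cylinder(h = 714, r = 34);
translate([1105, 85, 0]) cylinder(h = 714, r = 34);
translate([85, 825, 0]) cylinder(h = 714, r = 34);
translate([1105, 825, 0]) cylinder(h = 714, r = 34);
translate([469, -550, 0]) {
  translate([0, 0, 377]) cube([252, 350, 41]);
  translate([17, 17, 0]) cylinder(h = 377, r = 17);
  translate([235, 17, 0]) cylinder(h = 377, r = 17);
  translate([17, 333, 0]) cylinder(h = 377, r = 17);
  translate([235, 333, 0]) cylinder(h = 377, r = 17);
}
translate([469, 1110, 0]) {
  translate([0, 0, 377]) cube([252, 350, 41]);
  translate([17, 17, 0]) cylinder(h = 377, r = 17);
  translate([235, 17, 0]) cylinder(h = 377, r = 17);
  translate([17, 333, 0]) cylinder(h = 377, r = 17);
  translate([235, 333, 0]) cylinder(h = 377, r = 17);
}
translate([-452, 280, 0]) {
  translate([0, 0, 377]) cube([252, 350, 41]);
  translate([17, 17, 0]) cylinder(h = 377, r = 17);
  translate([235, 17, 0]) cylinder(h = 377, r = 17);
  translate([17, 333, 0]) cylinder(h = 377, r = 17);
  translate([235, 333, 0]) cylinder(h = 377, r = 17);
}
translate([1390, 280, 0]) {
  translate([0, 0, 377]) cube([252, 350, 41]);
  translate([17, 17, 0]) cylinder(h = 377, r = 17);
  translate([235, 17, 0]) cylinder(h = 377, r = 17);
  translate([17, 333, 0]) cylinder(h = 377, r = 17);
  translate([235, 333, 0]) cylinder(h = 377, r = 17);
}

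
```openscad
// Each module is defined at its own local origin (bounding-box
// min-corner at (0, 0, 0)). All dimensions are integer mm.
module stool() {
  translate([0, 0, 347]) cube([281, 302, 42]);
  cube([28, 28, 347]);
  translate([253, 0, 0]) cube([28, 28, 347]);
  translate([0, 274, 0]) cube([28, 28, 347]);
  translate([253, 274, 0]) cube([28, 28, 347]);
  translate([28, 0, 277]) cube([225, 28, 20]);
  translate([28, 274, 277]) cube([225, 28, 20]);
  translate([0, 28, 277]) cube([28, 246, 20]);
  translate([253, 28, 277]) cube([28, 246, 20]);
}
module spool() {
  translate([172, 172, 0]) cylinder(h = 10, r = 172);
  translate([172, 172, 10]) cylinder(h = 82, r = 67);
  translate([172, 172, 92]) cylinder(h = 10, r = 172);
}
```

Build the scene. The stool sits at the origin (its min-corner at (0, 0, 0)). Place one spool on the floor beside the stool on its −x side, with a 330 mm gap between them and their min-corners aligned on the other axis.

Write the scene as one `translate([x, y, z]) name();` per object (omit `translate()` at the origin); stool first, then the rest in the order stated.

stool();
translate([-674, 0, 0]) spool();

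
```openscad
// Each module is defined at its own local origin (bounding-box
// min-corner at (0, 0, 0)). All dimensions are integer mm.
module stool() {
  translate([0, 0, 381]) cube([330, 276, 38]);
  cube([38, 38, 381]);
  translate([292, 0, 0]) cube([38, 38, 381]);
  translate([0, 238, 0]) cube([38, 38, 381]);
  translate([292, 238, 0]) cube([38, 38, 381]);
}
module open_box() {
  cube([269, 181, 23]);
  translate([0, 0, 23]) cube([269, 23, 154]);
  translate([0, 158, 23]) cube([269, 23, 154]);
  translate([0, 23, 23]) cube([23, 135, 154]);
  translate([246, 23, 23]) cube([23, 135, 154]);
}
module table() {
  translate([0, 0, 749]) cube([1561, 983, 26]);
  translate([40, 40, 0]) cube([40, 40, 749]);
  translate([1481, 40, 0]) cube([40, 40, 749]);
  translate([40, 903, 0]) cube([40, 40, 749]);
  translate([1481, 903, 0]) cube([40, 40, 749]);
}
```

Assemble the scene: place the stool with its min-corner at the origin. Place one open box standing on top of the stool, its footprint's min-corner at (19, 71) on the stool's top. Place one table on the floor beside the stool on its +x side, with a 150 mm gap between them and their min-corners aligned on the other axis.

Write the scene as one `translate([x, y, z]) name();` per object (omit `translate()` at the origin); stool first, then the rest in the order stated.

stool();
translate([19, 71, 419]) open_box();
translate([480, 0, 0]) table();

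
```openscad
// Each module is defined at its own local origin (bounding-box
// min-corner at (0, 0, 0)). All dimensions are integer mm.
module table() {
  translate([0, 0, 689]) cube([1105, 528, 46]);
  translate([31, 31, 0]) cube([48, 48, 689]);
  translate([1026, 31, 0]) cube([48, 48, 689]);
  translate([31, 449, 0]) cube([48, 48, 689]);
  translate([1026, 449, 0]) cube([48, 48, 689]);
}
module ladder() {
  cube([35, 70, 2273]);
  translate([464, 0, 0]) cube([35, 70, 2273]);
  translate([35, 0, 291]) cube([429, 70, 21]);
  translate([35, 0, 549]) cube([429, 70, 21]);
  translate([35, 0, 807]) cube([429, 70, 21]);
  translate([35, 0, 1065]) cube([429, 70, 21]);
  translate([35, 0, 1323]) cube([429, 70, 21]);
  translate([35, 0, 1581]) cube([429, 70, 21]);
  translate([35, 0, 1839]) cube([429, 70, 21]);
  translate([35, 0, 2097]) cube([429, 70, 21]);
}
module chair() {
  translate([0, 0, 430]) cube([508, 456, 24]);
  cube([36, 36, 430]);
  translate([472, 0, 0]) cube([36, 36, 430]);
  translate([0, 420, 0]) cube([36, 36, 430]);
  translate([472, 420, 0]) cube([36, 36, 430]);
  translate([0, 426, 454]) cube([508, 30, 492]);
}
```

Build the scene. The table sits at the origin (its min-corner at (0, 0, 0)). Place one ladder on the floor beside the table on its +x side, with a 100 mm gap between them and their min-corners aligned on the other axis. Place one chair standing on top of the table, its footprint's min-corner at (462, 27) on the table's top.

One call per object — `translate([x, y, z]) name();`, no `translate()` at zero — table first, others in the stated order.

table();
translate([1205, 0, 0]) ladder();
translate([462, 27, 735]) chair();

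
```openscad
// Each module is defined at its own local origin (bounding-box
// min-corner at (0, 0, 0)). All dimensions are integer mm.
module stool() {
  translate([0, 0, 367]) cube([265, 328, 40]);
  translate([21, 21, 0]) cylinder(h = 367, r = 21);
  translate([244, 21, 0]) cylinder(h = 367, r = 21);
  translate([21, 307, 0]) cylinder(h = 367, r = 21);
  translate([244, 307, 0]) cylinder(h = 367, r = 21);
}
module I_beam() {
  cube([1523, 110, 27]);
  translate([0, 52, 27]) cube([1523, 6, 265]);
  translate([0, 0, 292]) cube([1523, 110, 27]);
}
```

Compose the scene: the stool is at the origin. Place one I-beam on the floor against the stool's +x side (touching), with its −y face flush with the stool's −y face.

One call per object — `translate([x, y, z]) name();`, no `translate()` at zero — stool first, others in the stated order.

stool();
translate([265, 0, 0]) I_beam();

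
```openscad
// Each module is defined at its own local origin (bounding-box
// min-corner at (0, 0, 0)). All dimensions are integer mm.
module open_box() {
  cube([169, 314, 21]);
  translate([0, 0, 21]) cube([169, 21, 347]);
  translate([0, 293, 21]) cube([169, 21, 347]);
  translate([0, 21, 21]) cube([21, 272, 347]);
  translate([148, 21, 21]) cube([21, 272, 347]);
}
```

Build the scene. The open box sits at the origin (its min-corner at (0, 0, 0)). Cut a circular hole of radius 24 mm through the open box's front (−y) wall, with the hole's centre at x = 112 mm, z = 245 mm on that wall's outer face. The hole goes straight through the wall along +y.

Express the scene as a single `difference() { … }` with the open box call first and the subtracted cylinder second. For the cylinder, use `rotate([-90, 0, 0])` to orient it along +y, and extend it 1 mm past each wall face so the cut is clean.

difference() {
  open_box();
  translate([112, -1, 245]) rotate([-90, 0, 0]) cylinder(h = 23, r = 24);
}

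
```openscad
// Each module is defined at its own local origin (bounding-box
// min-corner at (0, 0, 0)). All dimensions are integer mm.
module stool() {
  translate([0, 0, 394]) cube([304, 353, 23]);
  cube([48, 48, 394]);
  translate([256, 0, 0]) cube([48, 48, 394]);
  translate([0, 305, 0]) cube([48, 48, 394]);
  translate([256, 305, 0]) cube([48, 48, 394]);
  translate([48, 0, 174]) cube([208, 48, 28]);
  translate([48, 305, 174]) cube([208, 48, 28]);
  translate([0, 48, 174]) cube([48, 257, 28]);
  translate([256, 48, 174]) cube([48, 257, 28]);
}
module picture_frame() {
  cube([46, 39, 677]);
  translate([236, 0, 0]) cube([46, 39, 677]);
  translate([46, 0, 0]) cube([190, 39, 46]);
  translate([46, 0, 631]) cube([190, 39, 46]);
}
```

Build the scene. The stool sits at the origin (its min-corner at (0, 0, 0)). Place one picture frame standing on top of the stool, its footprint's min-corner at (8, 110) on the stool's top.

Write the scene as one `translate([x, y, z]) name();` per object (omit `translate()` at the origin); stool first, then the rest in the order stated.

stool();
translate([8, 110, 417]) picture_frame();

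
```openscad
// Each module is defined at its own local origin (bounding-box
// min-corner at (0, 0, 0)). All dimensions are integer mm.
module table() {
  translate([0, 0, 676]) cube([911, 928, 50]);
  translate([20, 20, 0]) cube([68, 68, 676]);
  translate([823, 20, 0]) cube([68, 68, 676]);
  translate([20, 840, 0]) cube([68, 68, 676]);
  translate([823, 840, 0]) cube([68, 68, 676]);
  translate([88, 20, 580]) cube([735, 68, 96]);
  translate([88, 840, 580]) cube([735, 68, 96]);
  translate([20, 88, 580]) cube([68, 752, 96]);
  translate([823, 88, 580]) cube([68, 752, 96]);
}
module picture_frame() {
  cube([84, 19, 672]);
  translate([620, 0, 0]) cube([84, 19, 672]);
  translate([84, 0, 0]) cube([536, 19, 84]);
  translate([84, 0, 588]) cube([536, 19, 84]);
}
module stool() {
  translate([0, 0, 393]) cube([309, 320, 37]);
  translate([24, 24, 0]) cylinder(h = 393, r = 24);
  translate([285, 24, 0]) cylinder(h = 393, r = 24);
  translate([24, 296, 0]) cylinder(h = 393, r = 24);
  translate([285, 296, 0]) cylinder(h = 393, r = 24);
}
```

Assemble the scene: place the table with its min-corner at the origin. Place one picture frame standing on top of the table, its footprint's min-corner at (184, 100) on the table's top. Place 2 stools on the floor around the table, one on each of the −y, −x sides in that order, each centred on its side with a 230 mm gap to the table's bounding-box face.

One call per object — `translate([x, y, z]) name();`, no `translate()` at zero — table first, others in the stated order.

table();
translate([184, 100, 726]) picture_frame();
translate([301, -550, 0]) stool();
translate([-539, 304, 0]) stool();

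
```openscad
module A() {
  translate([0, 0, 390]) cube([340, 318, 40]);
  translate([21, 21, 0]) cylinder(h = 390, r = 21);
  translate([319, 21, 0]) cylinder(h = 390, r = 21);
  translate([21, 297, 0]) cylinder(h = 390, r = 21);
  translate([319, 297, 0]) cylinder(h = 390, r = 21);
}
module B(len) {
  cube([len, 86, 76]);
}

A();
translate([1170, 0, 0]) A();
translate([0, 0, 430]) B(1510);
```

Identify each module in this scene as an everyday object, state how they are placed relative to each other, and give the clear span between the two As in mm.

Second stool starts at x = 1170; first ends at x = 340; clear span = 1170 − 340 = 830 mm.

A is a stool. B is a beam. A beam spans the tops of two stools. The clear span between the two stools is 830 mm.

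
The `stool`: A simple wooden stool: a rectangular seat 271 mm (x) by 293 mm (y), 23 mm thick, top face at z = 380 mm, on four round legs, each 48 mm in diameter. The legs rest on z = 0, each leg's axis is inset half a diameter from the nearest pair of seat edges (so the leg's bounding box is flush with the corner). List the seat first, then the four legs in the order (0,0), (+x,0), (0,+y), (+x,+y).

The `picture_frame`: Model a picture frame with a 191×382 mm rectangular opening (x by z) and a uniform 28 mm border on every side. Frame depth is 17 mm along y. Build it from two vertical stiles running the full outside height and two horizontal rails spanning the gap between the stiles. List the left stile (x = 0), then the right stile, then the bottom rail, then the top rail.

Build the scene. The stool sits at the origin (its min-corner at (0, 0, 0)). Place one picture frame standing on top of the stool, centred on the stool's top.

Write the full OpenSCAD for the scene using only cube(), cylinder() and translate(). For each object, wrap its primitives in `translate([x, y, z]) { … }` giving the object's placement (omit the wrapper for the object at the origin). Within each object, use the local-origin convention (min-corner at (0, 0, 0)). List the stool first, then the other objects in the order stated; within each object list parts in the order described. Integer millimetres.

translate([0, 0, 357]) cube([271, 293, 23]);
translate([24, 24, 0]) cylinder(h = 357, r = 24);
translate([247, 24, 0]) cylinder(h = 357, r = 24);
translate([24, 269, 0]) cylinder(h = 357, r = 24);
translate([247, 269, 0]) cylinder(h = 357, r = 24);
translate([12, 138, 380]) {
  cube([28, 17, 438]);
  translate([219, 0, 0]) cube([28, 17, 438]);
  translate([28, 0, 0]) cube([191, 17, 28]);
  translate([28, 0, 410]) cube([191, 17, 28]);
}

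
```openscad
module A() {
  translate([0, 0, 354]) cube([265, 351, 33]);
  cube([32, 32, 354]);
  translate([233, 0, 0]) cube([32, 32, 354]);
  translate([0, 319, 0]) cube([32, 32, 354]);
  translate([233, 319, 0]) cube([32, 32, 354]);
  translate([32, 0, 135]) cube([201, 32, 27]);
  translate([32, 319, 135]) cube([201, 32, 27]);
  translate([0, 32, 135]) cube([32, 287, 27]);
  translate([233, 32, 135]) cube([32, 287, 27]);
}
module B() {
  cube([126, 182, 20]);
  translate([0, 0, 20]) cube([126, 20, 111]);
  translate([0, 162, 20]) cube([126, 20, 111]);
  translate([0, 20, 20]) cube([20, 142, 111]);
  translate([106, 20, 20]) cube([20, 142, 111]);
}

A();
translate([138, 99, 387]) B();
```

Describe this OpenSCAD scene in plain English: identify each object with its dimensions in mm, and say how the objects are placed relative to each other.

A is a four-legged stool. The seat is a 265×351×33 mm slab whose top surface is at z = 387 mm; four square legs, each 32×32 mm in cross-section, run from the floor (z = 0) to the underside of the seat, each flush with a corner of the seat. Four stretchers, 32 mm wide and 27 mm tall, connect adjacent legs with their undersides at z = 135 mm, each running between the inner faces of the legs it joins and aligned with the legs' outer faces on the other axis.

B is an open storage box with external size 126×182×131 mm and wall thickness 20 mm (the base is also 20 mm thick). The base covers the whole footprint; the four walls stand on the base, with the y-facing walls full-width and the x-facing walls fitting between their inner faces.

The open box is on top of the stool.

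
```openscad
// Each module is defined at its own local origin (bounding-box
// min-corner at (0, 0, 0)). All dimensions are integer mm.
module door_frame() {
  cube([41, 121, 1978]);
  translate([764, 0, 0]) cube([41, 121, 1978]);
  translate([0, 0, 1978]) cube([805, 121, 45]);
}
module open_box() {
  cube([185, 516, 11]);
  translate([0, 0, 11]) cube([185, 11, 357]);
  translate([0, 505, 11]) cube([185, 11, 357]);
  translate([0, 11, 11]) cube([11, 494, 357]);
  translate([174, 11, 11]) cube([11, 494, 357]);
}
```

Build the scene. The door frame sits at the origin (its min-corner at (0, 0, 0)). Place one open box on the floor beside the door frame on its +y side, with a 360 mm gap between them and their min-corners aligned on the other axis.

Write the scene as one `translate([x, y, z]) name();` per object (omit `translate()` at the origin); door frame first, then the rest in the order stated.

door_frame();
translate([0, 481, 0]) open_box();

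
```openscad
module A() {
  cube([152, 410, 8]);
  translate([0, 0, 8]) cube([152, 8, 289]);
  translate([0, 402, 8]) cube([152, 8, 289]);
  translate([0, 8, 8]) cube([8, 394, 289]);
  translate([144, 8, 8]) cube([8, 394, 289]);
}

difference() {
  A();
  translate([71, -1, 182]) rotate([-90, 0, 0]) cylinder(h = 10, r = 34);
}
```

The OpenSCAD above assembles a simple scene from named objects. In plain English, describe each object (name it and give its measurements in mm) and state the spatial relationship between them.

A is an open-topped rectangular box: outside dimensions 152×410×297 mm, with a uniform wall and base thickness of 8 mm. The base is a full 152×410 slab on the floor; four walls sit on top of the base. The front and back walls (the −y and +y sides) span the full width; the two side walls fit between them.

The open box has a circular hole of radius 34 mm through its front wall, centred at (x = 71, z = 182).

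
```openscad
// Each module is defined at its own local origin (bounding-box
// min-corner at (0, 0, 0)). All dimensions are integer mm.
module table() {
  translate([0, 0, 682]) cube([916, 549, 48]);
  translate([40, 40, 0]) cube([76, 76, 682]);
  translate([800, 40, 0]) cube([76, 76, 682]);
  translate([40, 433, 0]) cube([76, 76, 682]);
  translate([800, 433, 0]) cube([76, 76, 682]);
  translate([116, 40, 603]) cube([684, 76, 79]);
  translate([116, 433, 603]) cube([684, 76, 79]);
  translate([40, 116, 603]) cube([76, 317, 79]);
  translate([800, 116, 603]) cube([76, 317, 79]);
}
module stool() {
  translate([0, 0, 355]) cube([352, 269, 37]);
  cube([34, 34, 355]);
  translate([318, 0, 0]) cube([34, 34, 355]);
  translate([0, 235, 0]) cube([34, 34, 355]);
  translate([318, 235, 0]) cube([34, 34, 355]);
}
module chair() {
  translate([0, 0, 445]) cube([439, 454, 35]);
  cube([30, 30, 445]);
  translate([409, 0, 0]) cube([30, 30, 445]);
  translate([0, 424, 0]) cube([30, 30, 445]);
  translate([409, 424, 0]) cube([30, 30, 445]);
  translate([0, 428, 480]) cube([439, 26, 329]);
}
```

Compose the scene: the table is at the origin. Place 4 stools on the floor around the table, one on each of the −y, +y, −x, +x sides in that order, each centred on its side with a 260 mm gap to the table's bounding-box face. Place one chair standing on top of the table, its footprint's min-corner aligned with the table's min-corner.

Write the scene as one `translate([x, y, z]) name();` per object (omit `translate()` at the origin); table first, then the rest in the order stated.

table();
translate([282, -529, 0]) stool();
translate([282, 809, 0]) stool();
translate([-612, 140, 0]) stool();
translate([1176, 140, 0]) stool();
translate([0, 0, 730]) chair();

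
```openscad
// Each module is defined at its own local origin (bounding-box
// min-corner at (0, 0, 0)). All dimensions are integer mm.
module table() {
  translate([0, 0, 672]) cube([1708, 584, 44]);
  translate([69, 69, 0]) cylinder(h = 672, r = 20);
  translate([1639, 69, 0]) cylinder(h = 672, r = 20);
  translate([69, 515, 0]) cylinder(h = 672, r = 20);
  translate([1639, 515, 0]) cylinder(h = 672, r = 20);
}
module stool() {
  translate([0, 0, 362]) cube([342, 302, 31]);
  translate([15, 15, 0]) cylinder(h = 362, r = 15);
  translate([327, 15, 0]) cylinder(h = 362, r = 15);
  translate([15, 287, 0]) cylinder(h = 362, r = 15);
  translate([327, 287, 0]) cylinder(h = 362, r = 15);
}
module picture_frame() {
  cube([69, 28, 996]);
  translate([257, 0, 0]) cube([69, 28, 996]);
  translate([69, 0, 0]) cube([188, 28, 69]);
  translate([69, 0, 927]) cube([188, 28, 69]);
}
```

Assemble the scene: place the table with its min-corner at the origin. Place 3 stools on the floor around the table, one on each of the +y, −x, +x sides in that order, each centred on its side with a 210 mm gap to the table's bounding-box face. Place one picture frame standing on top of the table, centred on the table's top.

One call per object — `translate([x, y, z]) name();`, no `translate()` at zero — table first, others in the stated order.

table();
translate([683, 794, 0]) stool();
translate([-552, 141, 0]) stool();
translate([1918, 141, 0]) stool();
translate([691, 278, 716]) picture_frame();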